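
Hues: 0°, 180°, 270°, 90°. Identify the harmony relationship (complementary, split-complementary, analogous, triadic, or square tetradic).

square tetradic

Sort the hues: 0°, 90°, 180°, 270°.
Successive gaps around the wheel: 90°, 90°, 90°, 90°.
Four hues every 90° form a square tetradic scheme.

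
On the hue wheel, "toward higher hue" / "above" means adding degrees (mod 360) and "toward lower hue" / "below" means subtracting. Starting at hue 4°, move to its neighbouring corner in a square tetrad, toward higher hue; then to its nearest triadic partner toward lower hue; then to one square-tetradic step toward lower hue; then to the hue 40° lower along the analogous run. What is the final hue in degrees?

204°

+90° (square ↑): 4 + 90 = 94°
−120° (triadic ↓): 94 − 120 = -26 → -26 + 360 = 334°
−90° (square ↓): 334 − 90 = 244°
−40° (analog 40° ↓): 244 − 40 = 204°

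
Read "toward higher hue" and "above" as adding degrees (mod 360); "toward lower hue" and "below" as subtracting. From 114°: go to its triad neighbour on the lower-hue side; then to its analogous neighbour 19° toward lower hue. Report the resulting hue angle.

114 − 120 = -6 → -6 + 360 = 354°   (triadic ↓)
354 − 19 = 335°   (analog 19° ↓)

335°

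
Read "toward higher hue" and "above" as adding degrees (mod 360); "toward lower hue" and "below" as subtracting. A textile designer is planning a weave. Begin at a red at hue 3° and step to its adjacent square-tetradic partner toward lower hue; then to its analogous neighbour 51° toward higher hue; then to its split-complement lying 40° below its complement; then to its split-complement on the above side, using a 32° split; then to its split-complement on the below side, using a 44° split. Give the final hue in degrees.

square ↓ −90°: 3 − 90 = -87 → -87 + 360 = 273°
analog 51° ↑ +51°: 273 + 51 = 324°
split-comp 40° ↓ +140°: 324 + 140 = 464 → 464 − 360 = 104°
split-comp 32° ↑ +212°: 104 + 212 = 316°
split-comp 44° ↓ +136°: 316 + 136 = 452 → 452 − 360 = 92°

92°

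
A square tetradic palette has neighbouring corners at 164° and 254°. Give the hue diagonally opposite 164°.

A square tetradic scheme places four hues 90° apart; opposite corners are 180° apart.
164 + 180 = 344°

344°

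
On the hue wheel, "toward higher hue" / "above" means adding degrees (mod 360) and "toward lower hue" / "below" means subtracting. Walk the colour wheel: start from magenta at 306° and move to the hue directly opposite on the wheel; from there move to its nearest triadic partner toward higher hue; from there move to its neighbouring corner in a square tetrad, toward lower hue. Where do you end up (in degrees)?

+180° (complement): 306 + 180 = 486 → 486 − 360 = 126°
+120° (triadic ↑): 126 + 120 = 246°
−90° (square ↓): 246 − 90 = 156°

156°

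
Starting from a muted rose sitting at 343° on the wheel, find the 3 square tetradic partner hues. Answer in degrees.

73°, 163° and 253°

A square tetradic scheme places four hues every 90°.
343 + 90 = 433 → 433 − 360 = 73°
343 + 180 = 523 → 523 − 360 = 163°
343 + 270 = 613 → 613 − 360 = 253°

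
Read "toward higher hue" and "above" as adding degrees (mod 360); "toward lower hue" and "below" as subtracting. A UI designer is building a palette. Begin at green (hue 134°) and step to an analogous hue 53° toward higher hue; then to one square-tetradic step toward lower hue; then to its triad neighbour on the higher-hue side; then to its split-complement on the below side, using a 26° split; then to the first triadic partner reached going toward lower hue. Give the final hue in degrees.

134 + 53 = 187°   (analog 53° ↑)
187 − 90 = 97°   (square ↓)
97 + 120 = 217°   (triadic ↑)
217 + 154 = 371 → 371 − 360 = 11°   (split-comp 26° ↓)
11 − 120 = -109 → -109 + 360 = 251°   (triadic ↓)

251°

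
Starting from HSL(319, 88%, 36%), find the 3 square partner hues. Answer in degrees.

A square tetradic scheme places four hues every 90°.
319 + 90 = 409 → 409 − 360 = 49°
319 + 180 = 499 → 499 − 360 = 139°
319 + 270 = 589 → 589 − 360 = 229°

49°, 139°, 229°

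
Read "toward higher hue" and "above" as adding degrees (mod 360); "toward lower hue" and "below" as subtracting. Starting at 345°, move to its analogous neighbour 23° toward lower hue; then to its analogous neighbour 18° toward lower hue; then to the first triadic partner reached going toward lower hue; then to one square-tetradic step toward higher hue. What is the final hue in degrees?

345 − 23 = 322°   (analog 23° ↓)
322 − 18 = 304°   (analog 18° ↓)
304 − 120 = 184°   (triadic ↓)
184 + 90 = 274°   (square ↑)

274°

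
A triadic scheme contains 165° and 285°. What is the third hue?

A triad spaces three hues 120° apart.
The full set is {45°, 165°, 285°}.

45°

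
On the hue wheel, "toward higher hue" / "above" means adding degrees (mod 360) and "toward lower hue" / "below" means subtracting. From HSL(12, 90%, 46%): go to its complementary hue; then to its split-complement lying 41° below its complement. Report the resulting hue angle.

+180° (complement): 12 + 180 = 192°
+139° (split-comp 41° ↓): 192 + 139 = 331°

331°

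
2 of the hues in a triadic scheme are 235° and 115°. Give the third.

A triad places three hues 120° apart.
The full set through 115° is {115°, 235°, 355°}.
Given {115°, 235°}, the missing hue is 355°.

355°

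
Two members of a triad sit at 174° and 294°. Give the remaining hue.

A triad spaces three hues 120° apart.
The full set is {54°, 174°, 294°}.

54°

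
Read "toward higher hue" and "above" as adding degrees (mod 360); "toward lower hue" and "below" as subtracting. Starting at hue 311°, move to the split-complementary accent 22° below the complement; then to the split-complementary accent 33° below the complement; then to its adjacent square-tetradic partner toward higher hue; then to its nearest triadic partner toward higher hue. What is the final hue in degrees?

106°

311 + 158 = 469 → 469 − 360 = 109°   (split-comp 22° ↓)
109 + 147 = 256°   (split-comp 33° ↓)
256 + 90 = 346°   (square ↑)
346 + 120 = 466 → 466 − 360 = 106°   (triadic ↑)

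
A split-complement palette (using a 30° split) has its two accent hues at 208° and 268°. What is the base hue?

58°

The accents sit 30° either side of the complement, so the complement is their short-arc midpoint on the wheel.
Short-arc midpoint of 208° and 268°: 238°.
Base is 180° from the complement: 238 − 180 = 58°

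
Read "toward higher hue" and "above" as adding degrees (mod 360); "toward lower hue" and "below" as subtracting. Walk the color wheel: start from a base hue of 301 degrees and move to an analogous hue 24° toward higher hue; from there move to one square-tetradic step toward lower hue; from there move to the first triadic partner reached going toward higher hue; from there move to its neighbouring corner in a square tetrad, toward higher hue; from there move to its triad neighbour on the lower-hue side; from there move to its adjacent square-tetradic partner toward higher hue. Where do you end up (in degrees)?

55°

+24° (analog 24° ↑): 301 + 24 = 325°
−90° (square ↓): 325 − 90 = 235°
+120° (triadic ↑): 235 + 120 = 355°
+90° (square ↑): 355 + 90 = 445 → 445 − 360 = 85°
−120° (triadic ↓): 85 − 120 = -35 → -35 + 360 = 325°
+90° (square ↑): 325 + 90 = 415 → 415 − 360 = 55°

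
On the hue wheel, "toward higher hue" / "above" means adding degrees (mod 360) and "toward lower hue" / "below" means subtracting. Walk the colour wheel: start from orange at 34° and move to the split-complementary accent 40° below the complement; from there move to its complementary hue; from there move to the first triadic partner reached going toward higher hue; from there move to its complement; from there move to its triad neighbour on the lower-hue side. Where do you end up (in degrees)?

+140° (split-comp 40° ↓): 34 + 140 = 174°
+180° (complement): 174 + 180 = 354°
+120° (triadic ↑): 354 + 120 = 474 → 474 − 360 = 114°
+180° (complement): 114 + 180 = 294°
−120° (triadic ↓): 294 − 120 = 174°

174°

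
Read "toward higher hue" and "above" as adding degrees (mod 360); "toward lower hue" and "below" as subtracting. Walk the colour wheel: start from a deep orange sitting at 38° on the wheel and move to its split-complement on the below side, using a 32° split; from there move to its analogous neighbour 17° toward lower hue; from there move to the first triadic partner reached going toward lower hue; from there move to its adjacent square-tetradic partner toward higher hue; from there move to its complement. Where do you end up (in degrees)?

319°

38 + 148 = 186°   (split-comp 32° ↓)
186 − 17 = 169°   (analog 17° ↓)
169 − 120 = 49°   (triadic ↓)
49 + 90 = 139°   (square ↑)
139 + 180 = 319°   (complement)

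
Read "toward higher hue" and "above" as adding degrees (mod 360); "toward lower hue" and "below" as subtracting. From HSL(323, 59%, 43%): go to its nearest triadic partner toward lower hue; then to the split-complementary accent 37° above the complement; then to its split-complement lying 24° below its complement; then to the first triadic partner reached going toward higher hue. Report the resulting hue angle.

336°

triadic ↓ −120°: 323 − 120 = 203°
split-comp 37° ↑ +217°: 203 + 217 = 420 → 420 − 360 = 60°
split-comp 24° ↓ +156°: 60 + 156 = 216°
triadic ↑ +120°: 216 + 120 = 336°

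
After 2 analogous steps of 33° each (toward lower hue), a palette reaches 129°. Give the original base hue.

195°

2 steps of 33° (toward lower hue) give a net shift of −66°.
Start = end − shift: 129 + 66 = 195°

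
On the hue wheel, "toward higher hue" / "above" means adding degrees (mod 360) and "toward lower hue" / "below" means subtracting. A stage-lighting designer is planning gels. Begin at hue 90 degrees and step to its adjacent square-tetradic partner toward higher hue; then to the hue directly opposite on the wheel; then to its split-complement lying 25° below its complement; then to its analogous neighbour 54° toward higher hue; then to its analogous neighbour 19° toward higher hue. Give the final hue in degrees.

228°

+90° (square ↑): 90 + 90 = 180°
+180° (complement): 180 + 180 = 360 → 360 − 360 = 0°
+155° (split-comp 25° ↓): 0 + 155 = 155°
+54° (analog 54° ↑): 155 + 54 = 209°
+19° (analog 19° ↑): 209 + 19 = 228°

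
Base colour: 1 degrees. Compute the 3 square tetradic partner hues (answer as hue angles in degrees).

91°, 181° and 271°

A square tetradic scheme places four hues every 90°.
1 + 90 = 91°
1 + 180 = 181°
1 + 270 = 271°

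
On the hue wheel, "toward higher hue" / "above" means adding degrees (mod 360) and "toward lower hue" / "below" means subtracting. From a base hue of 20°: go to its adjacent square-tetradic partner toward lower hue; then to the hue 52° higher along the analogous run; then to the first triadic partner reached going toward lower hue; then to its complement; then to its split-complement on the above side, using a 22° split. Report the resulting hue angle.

244°

−90° (square ↓): 20 − 90 = -70 → -70 + 360 = 290°
+52° (analog 52° ↑): 290 + 52 = 342°
−120° (triadic ↓): 342 − 120 = 222°
+180° (complement): 222 + 180 = 402 → 402 − 360 = 42°
+202° (split-comp 22° ↑): 42 + 202 = 244°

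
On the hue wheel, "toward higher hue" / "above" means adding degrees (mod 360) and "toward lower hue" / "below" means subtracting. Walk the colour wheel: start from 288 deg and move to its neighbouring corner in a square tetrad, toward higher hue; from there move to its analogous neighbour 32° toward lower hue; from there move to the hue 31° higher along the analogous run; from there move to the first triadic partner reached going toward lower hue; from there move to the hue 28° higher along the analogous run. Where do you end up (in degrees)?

288 + 90 = 378 → 378 − 360 = 18°   (square ↑)
18 − 32 = -14 → -14 + 360 = 346°   (analog 32° ↓)
346 + 31 = 377 → 377 − 360 = 17°   (analog 31° ↑)
17 − 120 = -103 → -103 + 360 = 257°   (triadic ↓)
257 + 28 = 285°   (analog 28° ↑)

285°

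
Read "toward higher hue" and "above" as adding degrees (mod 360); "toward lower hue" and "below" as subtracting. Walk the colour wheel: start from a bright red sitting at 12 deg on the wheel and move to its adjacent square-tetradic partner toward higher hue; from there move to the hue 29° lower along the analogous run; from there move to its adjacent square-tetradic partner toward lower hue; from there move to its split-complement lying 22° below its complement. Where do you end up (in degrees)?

+90° (square ↑): 12 + 90 = 102°
−29° (analog 29° ↓): 102 − 29 = 73°
−90° (square ↓): 73 − 90 = -17 → -17 + 360 = 343°
+158° (split-comp 22° ↓): 343 + 158 = 501 → 501 − 360 = 141°

141°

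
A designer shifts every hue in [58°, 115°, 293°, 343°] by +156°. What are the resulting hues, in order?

58 + 156 = 214°
115 + 156 = 271°
293 + 156 = 449 → 449 − 360 = 89°
343 + 156 = 499 → 499 − 360 = 139°

214°, 271°, 89°, 139°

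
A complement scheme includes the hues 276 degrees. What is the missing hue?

96°

The complement sits 180° across the wheel.
The full set through 276° is {96°, 276°}.
Given {276°}, the missing hue is 96°.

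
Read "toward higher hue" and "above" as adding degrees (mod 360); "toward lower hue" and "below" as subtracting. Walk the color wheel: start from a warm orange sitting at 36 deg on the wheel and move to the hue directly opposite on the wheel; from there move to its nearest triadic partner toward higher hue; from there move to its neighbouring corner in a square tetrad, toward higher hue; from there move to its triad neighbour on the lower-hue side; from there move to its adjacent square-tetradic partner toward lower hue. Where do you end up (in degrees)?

216°

complement +180°: 36 + 180 = 216°
triadic ↑ +120°: 216 + 120 = 336°
square ↑ +90°: 336 + 90 = 426 → 426 − 360 = 66°
triadic ↓ −120°: 66 − 120 = -54 → -54 + 360 = 306°
square ↓ −90°: 306 − 90 = 216°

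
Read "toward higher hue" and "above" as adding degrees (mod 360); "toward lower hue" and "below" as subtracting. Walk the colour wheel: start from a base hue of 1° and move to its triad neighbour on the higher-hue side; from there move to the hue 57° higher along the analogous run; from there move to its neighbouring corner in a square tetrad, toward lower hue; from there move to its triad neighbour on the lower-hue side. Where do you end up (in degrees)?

328°

triadic ↑ +120°: 1 + 120 = 121°
analog 57° ↑ +57°: 121 + 57 = 178°
square ↓ −90°: 178 − 90 = 88°
triadic ↓ −120°: 88 − 120 = -32 → -32 + 360 = 328°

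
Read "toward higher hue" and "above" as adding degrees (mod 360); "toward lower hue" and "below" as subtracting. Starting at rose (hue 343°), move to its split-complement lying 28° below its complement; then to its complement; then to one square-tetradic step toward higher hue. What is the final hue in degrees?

45°

split-comp 28° ↓ +152°: 343 + 152 = 495 → 495 − 360 = 135°
complement +180°: 135 + 180 = 315°
square ↑ +90°: 315 + 90 = 405 → 405 − 360 = 45°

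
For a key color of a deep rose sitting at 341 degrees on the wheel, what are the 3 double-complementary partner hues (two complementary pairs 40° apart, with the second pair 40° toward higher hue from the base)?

21°, 161°, 201°

A rectangular tetradic uses two complementary pairs 40° apart: offsets 0°, 40°, 180°, 220°.
341 + 40 = 381 → 381 − 360 = 21°
341 + 180 = 521 → 521 − 360 = 161°
341 + 220 = 561 → 561 − 360 = 201°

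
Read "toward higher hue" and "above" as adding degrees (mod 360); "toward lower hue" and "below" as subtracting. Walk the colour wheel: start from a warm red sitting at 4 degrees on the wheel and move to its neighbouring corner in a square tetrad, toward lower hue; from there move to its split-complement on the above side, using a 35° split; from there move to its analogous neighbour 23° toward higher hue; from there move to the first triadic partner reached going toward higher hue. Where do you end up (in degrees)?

−90° (square ↓): 4 − 90 = -86 → -86 + 360 = 274°
+215° (split-comp 35° ↑): 274 + 215 = 489 → 489 − 360 = 129°
+23° (analog 23° ↑): 129 + 23 = 152°
+120° (triadic ↑): 152 + 120 = 272°

272°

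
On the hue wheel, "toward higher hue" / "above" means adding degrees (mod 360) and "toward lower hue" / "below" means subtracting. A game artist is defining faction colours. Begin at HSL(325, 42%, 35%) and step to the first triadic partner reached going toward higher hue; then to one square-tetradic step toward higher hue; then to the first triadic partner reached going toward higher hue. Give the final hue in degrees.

295°

triadic ↑ +120°: 325 + 120 = 445 → 445 − 360 = 85°
square ↑ +90°: 85 + 90 = 175°
triadic ↑ +120°: 175 + 120 = 295°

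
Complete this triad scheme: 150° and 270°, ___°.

A triad places three hues 120° apart.
The full set through 150° is {30°, 150°, 270°}.
Given {150°, 270°}, the missing hue is 30°.

30°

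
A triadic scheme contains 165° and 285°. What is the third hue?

45°

A triad spaces three hues 120° apart.
The full set is {45°, 165°, 285°}.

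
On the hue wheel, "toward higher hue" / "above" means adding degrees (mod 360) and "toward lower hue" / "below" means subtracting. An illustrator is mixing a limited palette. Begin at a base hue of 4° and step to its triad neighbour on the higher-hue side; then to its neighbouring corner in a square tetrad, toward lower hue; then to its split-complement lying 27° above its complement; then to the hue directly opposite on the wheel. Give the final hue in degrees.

61°

4 + 120 = 124°   (triadic ↑)
124 − 90 = 34°   (square ↓)
34 + 207 = 241°   (split-comp 27° ↑)
241 + 180 = 421 → 421 − 360 = 61°   (complement)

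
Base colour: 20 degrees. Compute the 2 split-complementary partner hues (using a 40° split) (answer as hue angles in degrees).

160° and 240°

Split-complementary hues sit 40° either side of the complement.
Complement of 20 degrees: 20 + 180 = 200°
200 − 40 = 160°
200 + 40 = 240°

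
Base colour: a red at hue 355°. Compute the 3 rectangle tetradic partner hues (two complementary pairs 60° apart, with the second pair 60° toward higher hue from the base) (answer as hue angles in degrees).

355 + 60 = 415 → 415 − 360 = 55°
355 + 180 = 535 → 535 − 360 = 175°
355 + 240 = 595 → 595 − 360 = 235°

55°, 175°, 235°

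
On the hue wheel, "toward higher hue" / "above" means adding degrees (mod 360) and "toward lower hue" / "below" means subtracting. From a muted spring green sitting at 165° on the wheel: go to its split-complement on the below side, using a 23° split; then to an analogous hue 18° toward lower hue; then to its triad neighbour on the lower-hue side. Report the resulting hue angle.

+157° (split-comp 23° ↓): 165 + 157 = 322°
−18° (analog 18° ↓): 322 − 18 = 304°
−120° (triadic ↓): 304 − 120 = 184°

184°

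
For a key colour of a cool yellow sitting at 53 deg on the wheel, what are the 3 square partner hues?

53 + 90 = 143°
53 + 180 = 233°
53 + 270 = 323°

143°, 233°, and 323°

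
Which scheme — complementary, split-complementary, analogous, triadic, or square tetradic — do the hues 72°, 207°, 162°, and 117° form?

analogous

Sort the hues: 72°, 117°, 162°, 207°.
Successive gaps around the wheel: 45°, 45°, 45°, 225°.
A run of hues at equal small steps (45°) with one large closing gap is an analogous group.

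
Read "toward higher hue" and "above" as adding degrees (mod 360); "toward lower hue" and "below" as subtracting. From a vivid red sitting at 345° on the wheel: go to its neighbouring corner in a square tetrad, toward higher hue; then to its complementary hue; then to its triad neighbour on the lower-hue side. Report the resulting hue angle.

135°

+90° (square ↑): 345 + 90 = 435 → 435 − 360 = 75°
+180° (complement): 75 + 180 = 255°
−120° (triadic ↓): 255 − 120 = 135°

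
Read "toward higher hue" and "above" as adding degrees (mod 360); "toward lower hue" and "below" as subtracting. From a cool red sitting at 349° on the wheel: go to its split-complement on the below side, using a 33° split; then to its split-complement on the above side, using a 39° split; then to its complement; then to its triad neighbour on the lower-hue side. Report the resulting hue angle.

split-comp 33° ↓ +147°: 349 + 147 = 496 → 496 − 360 = 136°
split-comp 39° ↑ +219°: 136 + 219 = 355°
complement +180°: 355 + 180 = 535 → 535 − 360 = 175°
triadic ↓ −120°: 175 − 120 = 55°

55°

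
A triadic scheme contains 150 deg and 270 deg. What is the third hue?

30°

A triad spaces three hues 120° apart.
The full set is {30°, 150°, 270°}.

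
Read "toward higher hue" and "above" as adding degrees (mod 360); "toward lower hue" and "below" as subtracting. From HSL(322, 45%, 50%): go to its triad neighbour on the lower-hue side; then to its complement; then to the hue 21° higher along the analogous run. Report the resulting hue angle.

−120° (triadic ↓): 322 − 120 = 202°
+180° (complement): 202 + 180 = 382 → 382 − 360 = 22°
+21° (analog 21° ↑): 22 + 21 = 43°

43°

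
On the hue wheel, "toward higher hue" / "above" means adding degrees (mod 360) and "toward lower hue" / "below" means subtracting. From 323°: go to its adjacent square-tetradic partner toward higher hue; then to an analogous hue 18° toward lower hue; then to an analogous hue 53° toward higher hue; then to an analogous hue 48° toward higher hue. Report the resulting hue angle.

323 + 90 = 413 → 413 − 360 = 53°   (square ↑)
53 − 18 = 35°   (analog 18° ↓)
35 + 53 = 88°   (analog 53° ↑)
88 + 48 = 136°   (analog 48° ↑)

136°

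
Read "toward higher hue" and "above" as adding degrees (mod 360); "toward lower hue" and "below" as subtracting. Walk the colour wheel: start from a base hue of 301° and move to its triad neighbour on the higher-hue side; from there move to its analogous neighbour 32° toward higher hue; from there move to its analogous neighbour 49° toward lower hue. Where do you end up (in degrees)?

301 + 120 = 421 → 421 − 360 = 61°   (triadic ↑)
61 + 32 = 93°   (analog 32° ↑)
93 − 49 = 44°   (analog 49° ↓)

44°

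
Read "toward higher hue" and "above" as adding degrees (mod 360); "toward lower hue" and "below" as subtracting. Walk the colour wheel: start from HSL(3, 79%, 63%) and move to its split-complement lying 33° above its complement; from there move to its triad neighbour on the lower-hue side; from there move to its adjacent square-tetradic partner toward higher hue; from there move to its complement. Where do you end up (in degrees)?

+213° (split-comp 33° ↑): 3 + 213 = 216°
−120° (triadic ↓): 216 − 120 = 96°
+90° (square ↑): 96 + 90 = 186°
+180° (complement): 186 + 180 = 366 → 366 − 360 = 6°

6°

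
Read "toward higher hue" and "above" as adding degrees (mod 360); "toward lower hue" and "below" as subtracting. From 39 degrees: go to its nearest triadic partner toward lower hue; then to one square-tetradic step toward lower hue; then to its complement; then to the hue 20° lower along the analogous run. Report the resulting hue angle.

349°

39 − 120 = -81 → -81 + 360 = 279°   (triadic ↓)
279 − 90 = 189°   (square ↓)
189 + 180 = 369 → 369 − 360 = 9°   (complement)
9 − 20 = -11 → -11 + 360 = 349°   (analog 20° ↓)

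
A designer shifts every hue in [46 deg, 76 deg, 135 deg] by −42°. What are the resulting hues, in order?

46 − 42 = 4°
76 − 42 = 34°
135 − 42 = 93°

4°, 34°, 93°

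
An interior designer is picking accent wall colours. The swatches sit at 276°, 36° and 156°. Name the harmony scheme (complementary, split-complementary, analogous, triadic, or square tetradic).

Sort the hues: 36°, 156°, 276°.
Successive gaps around the wheel: 120°, 120°, 120°.
Three hues equally spaced 120° apart form a triad.

triadic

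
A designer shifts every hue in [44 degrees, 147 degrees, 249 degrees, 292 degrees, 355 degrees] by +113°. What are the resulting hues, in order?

157°, 260°, 2°, 45°, 108°

44 + 113 = 157°
147 + 113 = 260°
249 + 113 = 362 → 362 − 360 = 2°
292 + 113 = 405 → 405 − 360 = 45°
355 + 113 = 468 → 468 − 360 = 108°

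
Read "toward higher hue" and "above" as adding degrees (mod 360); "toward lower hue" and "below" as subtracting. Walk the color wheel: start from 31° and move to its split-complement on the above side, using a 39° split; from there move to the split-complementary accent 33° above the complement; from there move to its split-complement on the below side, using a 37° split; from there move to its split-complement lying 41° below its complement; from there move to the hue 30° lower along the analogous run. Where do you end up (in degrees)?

355°

31 + 219 = 250°   (split-comp 39° ↑)
250 + 213 = 463 → 463 − 360 = 103°   (split-comp 33° ↑)
103 + 143 = 246°   (split-comp 37° ↓)
246 + 139 = 385 → 385 − 360 = 25°   (split-comp 41° ↓)
25 − 30 = -5 → -5 + 360 = 355°   (analog 30° ↓)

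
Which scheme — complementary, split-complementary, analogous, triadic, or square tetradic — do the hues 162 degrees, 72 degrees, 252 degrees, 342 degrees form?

Sort the hues: 72°, 162°, 252°, 342°.
Successive gaps around the wheel: 90°, 90°, 90°, 90°.
Four hues every 90° form a square tetradic scheme.

square tetradic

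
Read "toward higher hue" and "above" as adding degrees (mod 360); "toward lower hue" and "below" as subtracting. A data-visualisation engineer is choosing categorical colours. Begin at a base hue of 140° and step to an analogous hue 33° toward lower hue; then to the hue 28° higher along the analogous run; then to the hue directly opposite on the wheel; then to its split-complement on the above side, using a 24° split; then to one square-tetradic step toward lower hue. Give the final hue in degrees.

69°

analog 33° ↓ −33°: 140 − 33 = 107°
analog 28° ↑ +28°: 107 + 28 = 135°
complement +180°: 135 + 180 = 315°
split-comp 24° ↑ +204°: 315 + 204 = 519 → 519 − 360 = 159°
square ↓ −90°: 159 − 90 = 69°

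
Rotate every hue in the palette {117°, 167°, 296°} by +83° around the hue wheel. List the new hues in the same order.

117 + 83 = 200°
167 + 83 = 250°
296 + 83 = 379 → 379 − 360 = 19°

200°, 250°, 19°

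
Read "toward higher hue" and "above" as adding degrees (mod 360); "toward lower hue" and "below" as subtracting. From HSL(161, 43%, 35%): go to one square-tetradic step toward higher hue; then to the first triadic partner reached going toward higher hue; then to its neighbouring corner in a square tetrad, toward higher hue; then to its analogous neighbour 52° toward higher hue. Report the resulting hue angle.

153°

161 + 90 = 251°   (square ↑)
251 + 120 = 371 → 371 − 360 = 11°   (triadic ↑)
11 + 90 = 101°   (square ↑)
101 + 52 = 153°   (analog 52° ↑)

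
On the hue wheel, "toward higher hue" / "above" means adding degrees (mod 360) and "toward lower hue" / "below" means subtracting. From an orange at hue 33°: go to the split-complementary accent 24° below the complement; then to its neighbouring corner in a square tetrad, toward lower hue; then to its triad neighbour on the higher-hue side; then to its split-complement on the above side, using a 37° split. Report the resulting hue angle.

split-comp 24° ↓ +156°: 33 + 156 = 189°
square ↓ −90°: 189 − 90 = 99°
triadic ↑ +120°: 99 + 120 = 219°
split-comp 37° ↑ +217°: 219 + 217 = 436 → 436 − 360 = 76°

76°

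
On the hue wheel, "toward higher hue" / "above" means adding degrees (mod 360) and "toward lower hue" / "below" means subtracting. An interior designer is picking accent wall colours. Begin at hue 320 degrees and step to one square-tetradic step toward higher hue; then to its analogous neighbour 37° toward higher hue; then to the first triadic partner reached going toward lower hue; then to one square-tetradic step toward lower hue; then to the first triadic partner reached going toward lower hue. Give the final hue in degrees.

117°

320 + 90 = 410 → 410 − 360 = 50°   (square ↑)
50 + 37 = 87°   (analog 37° ↑)
87 − 120 = -33 → -33 + 360 = 327°   (triadic ↓)
327 − 90 = 237°   (square ↓)
237 − 120 = 117°   (triadic ↓)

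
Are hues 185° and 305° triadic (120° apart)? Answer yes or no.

yes

Angular distance: |185 − 305| = 120 = 120°.
Triadic (120° apart) requires 120°.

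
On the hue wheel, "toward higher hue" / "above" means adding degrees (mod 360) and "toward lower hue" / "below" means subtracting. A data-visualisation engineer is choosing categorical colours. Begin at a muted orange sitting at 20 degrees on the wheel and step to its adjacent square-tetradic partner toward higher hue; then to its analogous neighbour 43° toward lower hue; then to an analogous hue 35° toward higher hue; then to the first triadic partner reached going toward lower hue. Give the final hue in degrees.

342°

20 + 90 = 110°   (square ↑)
110 − 43 = 67°   (analog 43° ↓)
67 + 35 = 102°   (analog 35° ↑)
102 − 120 = -18 → -18 + 360 = 342°   (triadic ↓)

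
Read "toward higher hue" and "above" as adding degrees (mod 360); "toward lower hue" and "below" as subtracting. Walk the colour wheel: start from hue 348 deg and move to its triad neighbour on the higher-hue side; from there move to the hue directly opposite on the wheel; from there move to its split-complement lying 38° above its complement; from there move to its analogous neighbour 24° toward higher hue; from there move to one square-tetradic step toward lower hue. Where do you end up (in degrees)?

+120° (triadic ↑): 348 + 120 = 468 → 468 − 360 = 108°
+180° (complement): 108 + 180 = 288°
+218° (split-comp 38° ↑): 288 + 218 = 506 → 506 − 360 = 146°
+24° (analog 24° ↑): 146 + 24 = 170°
−90° (square ↓): 170 − 90 = 80°

80°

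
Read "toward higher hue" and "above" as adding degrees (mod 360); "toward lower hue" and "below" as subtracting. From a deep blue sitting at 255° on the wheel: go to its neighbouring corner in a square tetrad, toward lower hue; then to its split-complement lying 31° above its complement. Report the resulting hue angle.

255 − 90 = 165°   (square ↓)
165 + 211 = 376 → 376 − 360 = 16°   (split-comp 31° ↑)

16°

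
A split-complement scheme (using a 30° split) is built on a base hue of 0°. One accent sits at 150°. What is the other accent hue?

210°

Split-complementary hues sit 30° either side of the complement.
Complement of the base 0°: 0 + 180 = 180°
The given accent 150° is 30° one side of 180°; the other accent sits 30° the other side: 180 + 30 = 210°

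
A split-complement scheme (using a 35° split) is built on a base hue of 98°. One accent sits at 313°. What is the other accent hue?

243°

Split-complementary hues sit 35° either side of the complement.
Complement of the base 98°: 98 + 180 = 278°
The given accent 313° is 35° one side of 278°; the other accent sits 35° the other side: 278 − 35 = 243°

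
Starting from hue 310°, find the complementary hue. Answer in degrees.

130°

The complement sits 180° across the wheel.
310 + 180 = 490 → 490 − 360 = 130°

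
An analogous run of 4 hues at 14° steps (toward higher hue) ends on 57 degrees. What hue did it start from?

15°

3 steps of 14° (toward higher hue) give a net shift of +42°.
Start = end − shift: 57 − 42 = 15°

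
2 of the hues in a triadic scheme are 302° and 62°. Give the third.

182°

A triad places three hues 120° apart.
The full set through 62° is {62°, 182°, 302°}.
Given {62°, 302°}, the missing hue is 182°.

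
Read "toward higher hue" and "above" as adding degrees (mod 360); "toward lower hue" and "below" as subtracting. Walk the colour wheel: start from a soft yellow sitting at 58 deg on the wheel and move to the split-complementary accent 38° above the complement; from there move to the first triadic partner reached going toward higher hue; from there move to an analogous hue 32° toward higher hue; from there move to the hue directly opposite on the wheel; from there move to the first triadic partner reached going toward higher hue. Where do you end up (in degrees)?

+218° (split-comp 38° ↑): 58 + 218 = 276°
+120° (triadic ↑): 276 + 120 = 396 → 396 − 360 = 36°
+32° (analog 32° ↑): 36 + 32 = 68°
+180° (complement): 68 + 180 = 248°
+120° (triadic ↑): 248 + 120 = 368 → 368 − 360 = 8°

8°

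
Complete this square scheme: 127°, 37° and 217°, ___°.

A square tetradic scheme places four hues every 90°.
The full set through 37° is {37°, 127°, 217°, 307°}.
Given {37°, 127°, 217°}, the missing hue is 307°.

307°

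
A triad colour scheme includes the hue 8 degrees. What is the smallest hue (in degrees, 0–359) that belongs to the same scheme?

8°

A triad places three hues 120° apart.
The full set through 8° is {8°, 128°, 248°}.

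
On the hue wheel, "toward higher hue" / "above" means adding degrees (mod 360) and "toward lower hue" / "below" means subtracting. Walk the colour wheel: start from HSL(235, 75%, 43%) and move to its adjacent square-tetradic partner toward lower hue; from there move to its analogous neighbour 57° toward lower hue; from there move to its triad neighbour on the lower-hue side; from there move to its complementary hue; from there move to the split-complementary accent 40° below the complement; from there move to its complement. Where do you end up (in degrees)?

−90° (square ↓): 235 − 90 = 145°
−57° (analog 57° ↓): 145 − 57 = 88°
−120° (triadic ↓): 88 − 120 = -32 → -32 + 360 = 328°
+180° (complement): 328 + 180 = 508 → 508 − 360 = 148°
+140° (split-comp 40° ↓): 148 + 140 = 288°
+180° (complement): 288 + 180 = 468 → 468 − 360 = 108°

108°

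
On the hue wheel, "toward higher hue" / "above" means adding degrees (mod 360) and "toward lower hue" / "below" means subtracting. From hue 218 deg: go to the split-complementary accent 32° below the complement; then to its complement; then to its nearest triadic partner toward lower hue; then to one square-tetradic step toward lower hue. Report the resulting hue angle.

218 + 148 = 366 → 366 − 360 = 6°   (split-comp 32° ↓)
6 + 180 = 186°   (complement)
186 − 120 = 66°   (triadic ↓)
66 − 90 = -24 → -24 + 360 = 336°   (square ↓)

336°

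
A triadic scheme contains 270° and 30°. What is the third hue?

A triad spaces three hues 120° apart.
The full set is {30°, 150°, 270°}.

150°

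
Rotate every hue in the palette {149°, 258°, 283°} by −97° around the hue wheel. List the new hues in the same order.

149 − 97 = 52°
258 − 97 = 161°
283 − 97 = 186°

52°, 161°, 186°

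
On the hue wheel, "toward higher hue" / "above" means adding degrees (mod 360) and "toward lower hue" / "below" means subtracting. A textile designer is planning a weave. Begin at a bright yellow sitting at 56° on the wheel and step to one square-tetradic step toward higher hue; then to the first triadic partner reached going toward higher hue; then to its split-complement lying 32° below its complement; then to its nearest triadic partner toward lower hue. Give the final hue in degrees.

294°

56 + 90 = 146°   (square ↑)
146 + 120 = 266°   (triadic ↑)
266 + 148 = 414 → 414 − 360 = 54°   (split-comp 32° ↓)
54 − 120 = -66 → -66 + 360 = 294°   (triadic ↓)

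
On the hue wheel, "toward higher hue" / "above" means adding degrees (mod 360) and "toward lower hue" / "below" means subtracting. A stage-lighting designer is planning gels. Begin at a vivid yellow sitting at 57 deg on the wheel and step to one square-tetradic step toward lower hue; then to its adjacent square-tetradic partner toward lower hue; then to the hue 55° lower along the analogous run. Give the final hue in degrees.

−90° (square ↓): 57 − 90 = -33 → -33 + 360 = 327°
−90° (square ↓): 327 − 90 = 237°
−55° (analog 55° ↓): 237 − 55 = 182°

182°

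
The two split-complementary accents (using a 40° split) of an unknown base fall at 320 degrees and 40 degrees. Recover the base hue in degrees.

The accents sit 40° either side of the complement, so the complement is their short-arc midpoint on the wheel.
Short-arc midpoint of 320° and 40°: 0°.
Base is 180° from the complement: 0 − 180 = -180 → -180 + 360 = 180°

180°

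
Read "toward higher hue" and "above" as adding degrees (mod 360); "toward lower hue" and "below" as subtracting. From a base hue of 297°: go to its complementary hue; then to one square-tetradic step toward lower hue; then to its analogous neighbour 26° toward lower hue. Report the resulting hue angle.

+180° (complement): 297 + 180 = 477 → 477 − 360 = 117°
−90° (square ↓): 117 − 90 = 27°
−26° (analog 26° ↓): 27 − 26 = 1°

1°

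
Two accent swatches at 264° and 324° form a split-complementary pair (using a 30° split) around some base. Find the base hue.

The accents sit 30° either side of the complement, so the complement is their short-arc midpoint on the wheel.
Short-arc midpoint of 264° and 324°: 294°.
Base is 180° from the complement: 294 − 180 = 114°

114°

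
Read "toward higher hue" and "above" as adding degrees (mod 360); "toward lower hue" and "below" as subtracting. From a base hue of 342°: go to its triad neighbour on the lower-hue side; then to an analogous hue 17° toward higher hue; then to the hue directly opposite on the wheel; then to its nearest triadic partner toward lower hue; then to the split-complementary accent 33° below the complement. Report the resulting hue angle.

−120° (triadic ↓): 342 − 120 = 222°
+17° (analog 17° ↑): 222 + 17 = 239°
+180° (complement): 239 + 180 = 419 → 419 − 360 = 59°
−120° (triadic ↓): 59 − 120 = -61 → -61 + 360 = 299°
+147° (split-comp 33° ↓): 299 + 147 = 446 → 446 − 360 = 86°

86°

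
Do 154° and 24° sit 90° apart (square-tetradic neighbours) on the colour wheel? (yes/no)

no

Angular distance: |154 − 24| = 130 = 130°.
90° apart (square-tetradic neighbours) requires 90°.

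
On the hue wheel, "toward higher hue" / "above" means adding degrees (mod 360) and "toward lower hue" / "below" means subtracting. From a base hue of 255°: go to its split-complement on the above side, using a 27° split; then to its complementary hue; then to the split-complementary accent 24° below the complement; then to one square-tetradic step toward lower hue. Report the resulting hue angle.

348°

split-comp 27° ↑ +207°: 255 + 207 = 462 → 462 − 360 = 102°
complement +180°: 102 + 180 = 282°
split-comp 24° ↓ +156°: 282 + 156 = 438 → 438 − 360 = 78°
square ↓ −90°: 78 − 90 = -12 → -12 + 360 = 348°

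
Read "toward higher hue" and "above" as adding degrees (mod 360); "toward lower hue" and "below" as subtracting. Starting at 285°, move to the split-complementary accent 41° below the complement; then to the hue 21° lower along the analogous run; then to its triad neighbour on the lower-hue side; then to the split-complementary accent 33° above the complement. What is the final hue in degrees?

136°

285 + 139 = 424 → 424 − 360 = 64°   (split-comp 41° ↓)
64 − 21 = 43°   (analog 21° ↓)
43 − 120 = -77 → -77 + 360 = 283°   (triadic ↓)
283 + 213 = 496 → 496 − 360 = 136°   (split-comp 33° ↑)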